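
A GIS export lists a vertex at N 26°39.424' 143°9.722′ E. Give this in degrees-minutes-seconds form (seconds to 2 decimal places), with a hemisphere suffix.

26°39′25.44″ N, 143°09′43.32″ E

Latitude: 39.42400′ → 39′ and 0.42400 × 60 = 25.4400″
Lon: 9.72200′ → 9′ and 0.72200 × 60 = 43.3200″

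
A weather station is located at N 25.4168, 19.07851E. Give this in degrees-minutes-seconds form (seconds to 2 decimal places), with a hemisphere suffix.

25°25′0.48″ N, 19°04′42.64″ E

Latitude: whole degrees 25; 25.00800′ → 25′ and 0.4800″
Longitude: 0.078510 × 60 = 4.71060′ → 4′, remainder × 60 = 42.6360″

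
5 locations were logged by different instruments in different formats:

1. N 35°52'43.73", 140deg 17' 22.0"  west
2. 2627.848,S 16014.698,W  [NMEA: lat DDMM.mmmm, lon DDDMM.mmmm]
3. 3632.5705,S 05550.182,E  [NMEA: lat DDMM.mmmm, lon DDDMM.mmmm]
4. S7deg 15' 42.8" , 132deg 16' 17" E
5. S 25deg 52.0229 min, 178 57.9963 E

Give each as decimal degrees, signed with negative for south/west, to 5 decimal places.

1. 35.87881, -140.28944
2. -26.46413, -160.24497
3. -36.54284, 55.83637
4. -7.26189, 132.27139
5. -25.86705, 178.96661

Point 1:
  Latitude: 52′ + 43.73″ = 52.72883′; 35 + 52.72883/60 = 35.878814
  N → positive
  λ: 140 + 17/60 + 22/3600 = 140.289444
  hemisphere W, so the sign is −
Point 2:
  φ: split at 2 digits → 26° and 27.848′; 26 + 27.848/60 = 26.464133
  S ⇒ negate
  Longitude: split at 3 digits → 160° and 14.698′; 160 + 14.698/60 = 160.244967
  hemisphere W, so the sign is −
Point 3:
  Lat: degrees = first 2 digits = 36, minutes = 32.5705; 36 + 32.5705/60 = 36.542842
  hemisphere S, so the sign is −
  λ: split at 3 digits → 055° and 50.182′; 55 + 50.182/60 = 55.836367
  E → positive
Point 4:
  Lat: 7 + 15/60 + 42.8/3600 = 7.261889
  S → negative
  Lon: 132° + 16/60 + 17/3600 = 132 + 0.266667 + 0.004722 = 132.271389
  E ⇒ keep positive
Point 5:
  φ: 25 + 52.0229/60 = 25.867048
  S ⇒ negate
  Lon: 57.9963′ = 0.966605°; total 178.966605
  E → positive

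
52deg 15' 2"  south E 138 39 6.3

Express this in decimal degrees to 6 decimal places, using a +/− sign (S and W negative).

Lat: 52° + 15/60 + 2/3600 = 52 + 0.250000 + 0.000556 = 52.2505556
hemisphere S, so the sign is −
λ: 138° + 39/60 + 6.3/3600 = 138 + 0.650000 + 0.001750 = 138.6517500
E ⇒ keep positive

-52.250556, 138.651750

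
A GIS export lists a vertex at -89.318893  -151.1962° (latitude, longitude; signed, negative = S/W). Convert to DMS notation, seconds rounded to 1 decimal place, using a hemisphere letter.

89°19′8.0″ S, 151°11′46.3″ W

Latitude is negative → S; |value| = 89.318893
Latitude: 0.318893° → 19.13358′; 0.13358 × 60 = 8.015″
Longitude is negative → W; |value| = 151.196200
Longitude: 0.196200 × 60 = 11.77200′ → 11′, remainder × 60 = 46.320″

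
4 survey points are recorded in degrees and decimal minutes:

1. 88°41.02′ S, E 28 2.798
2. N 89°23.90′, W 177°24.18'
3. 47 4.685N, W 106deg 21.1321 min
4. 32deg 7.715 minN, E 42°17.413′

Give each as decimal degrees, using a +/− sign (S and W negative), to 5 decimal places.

Point 1:
  φ: 41.02′ = 0.683667°; total 88.683667
  S → negative
  Lon: 2.798′ = 0.046633°; total 28.046633
  E → positive
Point 2:
  φ: 89 + 23.9/60 = 89.398333
  N → positive
  λ: 177 + 24.18/60 = 177.403000
  W → negative
Point 3:
  φ: 4.685′ = 0.078083°; total 47.078083
  N ⇒ keep positive
  Lon: 21.1321′ = 0.352202°; total 106.352202
  W ⇒ negate
Point 4:
  φ: 7.715′ = 0.128583°; total 32.128583
  N → positive
  Longitude: 42 + 17.413/60 = 42.290217
  E ⇒ keep positive

1. -88.68367, 28.04663
2. 89.39833, -177.40300
3. 47.07808, -106.35220
4. 32.12858, 42.29022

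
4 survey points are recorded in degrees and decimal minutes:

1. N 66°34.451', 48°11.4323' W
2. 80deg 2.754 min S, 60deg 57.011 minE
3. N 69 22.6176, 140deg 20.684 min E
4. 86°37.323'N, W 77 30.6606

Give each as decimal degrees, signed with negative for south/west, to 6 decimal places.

1. 66.574183, -48.190538
2. -80.045900, 60.950183
3. 69.376960, 140.344733
4. 86.622050, -77.511010

Point 1:
  φ: 66 + 34.451/60 = 66.5741833
  N ⇒ keep positive
  Lon: 11.4323′ = 0.190538°; total 48.1905383
  hemisphere W, so the sign is −
Point 2:
  Lat: 80 + 2.754/60 = 80.0459000
  S → negative
  λ: 57.011′ = 0.950183°; total 60.9501833
  E ⇒ keep positive
Point 3:
  φ: 69 + 22.6176/60 = 69.3769600
  N ⇒ keep positive
  λ: 140 + 20.684/60 = 140.3447333
  E ⇒ keep positive
Point 4:
  φ: 37.323′ = 0.622050°; total 86.6220500
  N → positive
  Lon: 77 + 30.6606/60 = 77.5110100
  hemisphere W, so the sign is −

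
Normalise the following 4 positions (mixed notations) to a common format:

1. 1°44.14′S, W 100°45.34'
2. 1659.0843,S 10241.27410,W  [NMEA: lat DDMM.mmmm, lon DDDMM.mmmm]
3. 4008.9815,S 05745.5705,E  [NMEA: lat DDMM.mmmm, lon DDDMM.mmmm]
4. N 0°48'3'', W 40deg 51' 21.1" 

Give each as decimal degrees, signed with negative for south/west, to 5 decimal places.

Point 1:
  Lat: 1 + 44.14/60 = 1.735667
  S ⇒ negate
  Lon: 100 + 45.34/60 = 100.755667
  W ⇒ negate
Point 2:
  Lat: degrees = first 2 digits = 16, minutes = 59.0843; 16 + 59.0843/60 = 16.984738
  S → negative
  Lon: degrees = first 3 digits = 102, minutes = 41.2741; 102 + 41.2741/60 = 102.687902
  hemisphere W, so the sign is −
Point 3:
  Latitude: degrees = first 2 digits = 40, minutes = 8.9815; 40 + 8.9815/60 = 40.149692
  S → negative
  λ: split at 3 digits → 057° and 45.5705′; 57 + 45.5705/60 = 57.759508
  E ⇒ keep positive
Point 4:
  φ: 0 + 48/60 + 3/3600 = 0.800833
  N ⇒ keep positive
  Longitude: 40 + 51/60 + 21.1/3600 = 40.855861
  hemisphere W, so the sign is −

1. -1.73567, -100.75567
2. -16.98474, -102.68790
3. -40.14969, 57.75951
4. 0.80083, -40.85586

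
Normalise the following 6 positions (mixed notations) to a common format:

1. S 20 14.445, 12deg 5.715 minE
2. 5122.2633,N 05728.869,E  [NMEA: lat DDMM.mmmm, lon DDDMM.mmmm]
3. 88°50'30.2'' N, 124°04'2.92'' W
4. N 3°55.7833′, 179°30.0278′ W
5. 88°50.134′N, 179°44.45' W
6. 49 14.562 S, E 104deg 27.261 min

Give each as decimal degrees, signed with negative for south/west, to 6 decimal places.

Point 1:
  φ: 14.445′ = 0.240750°; total 20.2407500
  hemisphere S, so the sign is −
  λ: 5.715′ = 0.095250°; total 12.0952500
  E → positive
Point 2:
  Latitude: degrees = first 2 digits = 51, minutes = 22.2633; 51 + 22.2633/60 = 51.3710550
  N ⇒ keep positive
  Longitude: degrees = first 3 digits = 57, minutes = 28.869; 57 + 28.869/60 = 57.4811500
  E ⇒ keep positive
Point 3:
  Latitude: 88° + 50/60 + 30.2/3600 = 88 + 0.833333 + 0.008389 = 88.8417222
  N → positive
  Longitude: 124 + 4/60 + 2.92/3600 = 124.0674778
  hemisphere W, so the sign is −
Point 4:
  Lat: 3 + 55.7833/60 = 3.9297217
  N → positive
  λ: 30.0278′ = 0.500463°; total 179.5004633
  hemisphere W, so the sign is −
Point 5:
  Latitude: 88 + 50.134/60 = 88.8355667
  N → positive
  λ: 179 + 44.45/60 = 179.7408333
  hemisphere W, so the sign is −
Point 6:
  Lat: 14.562′ = 0.242700°; total 49.2427000
  S ⇒ negate
  Lon: 104 + 27.261/60 = 104.4543500
  E ⇒ keep positive

1. -20.240750, 12.095250
2. 51.371055, 57.481150
3. 88.841722, -124.067478
4. 3.929722, -179.500463
5. 88.835567, -179.740833
6. -49.242700, 104.454350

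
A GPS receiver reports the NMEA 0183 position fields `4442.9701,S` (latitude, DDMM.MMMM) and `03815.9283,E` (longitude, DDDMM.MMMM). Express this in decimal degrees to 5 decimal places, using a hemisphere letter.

44.71617° S, 38.26547° E

Lat: degrees = first 2 digits = 44, minutes = 42.9701; 44 + 42.9701/60 = 44.716168
Longitude: split at 3 digits → 038° and 15.9283′; 38 + 15.9283/60 = 38.265472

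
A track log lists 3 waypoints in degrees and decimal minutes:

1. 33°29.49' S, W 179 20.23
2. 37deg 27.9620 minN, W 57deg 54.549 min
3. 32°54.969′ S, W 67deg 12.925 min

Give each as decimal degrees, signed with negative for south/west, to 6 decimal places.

Point 1:
  Latitude: 33 + 29.49/60 = 33.4915000
  S ⇒ negate
  Lon: 179 + 20.23/60 = 179.3371667
  W ⇒ negate
Point 2:
  Latitude: 37 + 27.962/60 = 37.4660333
  N → positive
  λ: 57 + 54.549/60 = 57.9091500
  hemisphere W, so the sign is −
Point 3:
  Latitude: 54.969′ = 0.916150°; total 32.9161500
  hemisphere S, so the sign is −
  Longitude: 67 + 12.925/60 = 67.2154167
  hemisphere W, so the sign is −

1. -33.491500, -179.337167
2. 37.466033, -57.909150
3. -32.916150, -67.215417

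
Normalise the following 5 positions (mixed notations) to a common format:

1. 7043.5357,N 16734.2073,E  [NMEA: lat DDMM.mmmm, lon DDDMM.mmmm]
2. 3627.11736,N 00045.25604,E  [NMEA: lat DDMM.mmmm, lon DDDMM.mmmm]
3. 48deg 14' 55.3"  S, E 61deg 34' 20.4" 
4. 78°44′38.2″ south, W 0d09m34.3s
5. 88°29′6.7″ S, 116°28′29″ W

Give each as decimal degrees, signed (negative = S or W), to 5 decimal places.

1. 70.72560, 167.57012
2. 36.45196, 0.75427
3. -48.24869, 61.57233
4. -78.74394, -0.15953
5. -88.48519, -116.47472

Point 1:
  Lat: split at 2 digits → 70° and 43.5357′; 70 + 43.5357/60 = 70.725595
  N ⇒ keep positive
  Longitude: split at 3 digits → 167° and 34.2073′; 167 + 34.2073/60 = 167.570122
  E → positive
Point 2:
  φ: degrees = first 2 digits = 36, minutes = 27.11736; 36 + 27.11736/60 = 36.451956
  N ⇒ keep positive
  Lon: split at 3 digits → 000° and 45.25604′; 0 + 45.25604/60 = 0.754267
  E ⇒ keep positive
Point 3:
  Lat: 14′ + 55.3″ = 14.92167′; 48 + 14.92167/60 = 48.248694
  S → negative
  Lon: 61° + 34/60 + 20.4/3600 = 61 + 0.566667 + 0.005667 = 61.572333
  E → positive
Point 4:
  φ: 44′ + 38.2″ = 44.63667′; 78 + 44.63667/60 = 78.743944
  S → negative
  Lon: 0° + 9/60 + 34.3/3600 = 0 + 0.150000 + 0.009528 = 0.159528
  W → negative
Point 5:
  Latitude: 29′ + 6.7″ = 29.11167′; 88 + 29.11167/60 = 88.485194
  hemisphere S, so the sign is −
  λ: 116 + 28/60 + 29/3600 = 116.474722
  hemisphere W, so the sign is −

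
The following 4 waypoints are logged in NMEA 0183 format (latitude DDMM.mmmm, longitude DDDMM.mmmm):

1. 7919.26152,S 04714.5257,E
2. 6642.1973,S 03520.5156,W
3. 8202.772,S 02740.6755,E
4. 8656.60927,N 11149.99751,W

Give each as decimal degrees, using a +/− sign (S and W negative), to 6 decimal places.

1. -79.321025, 47.242095
2. -66.703288, -35.341927
3. -82.046200, 27.677925
4. 86.943488, -111.833292

Point 1:
  Lat: degrees = first 2 digits = 79, minutes = 19.26152; 79 + 19.26152/60 = 79.3210253
  hemisphere S, so the sign is −
  Lon: degrees = first 3 digits = 47, minutes = 14.5257; 47 + 14.5257/60 = 47.2420950
  E → positive
Point 2:
  Lat: degrees = first 2 digits = 66, minutes = 42.1973; 66 + 42.1973/60 = 66.7032883
  S → negative
  Longitude: degrees = first 3 digits = 35, minutes = 20.5156; 35 + 20.5156/60 = 35.3419267
  W ⇒ negate
Point 3:
  φ: split at 2 digits → 82° and 2.772′; 82 + 2.772/60 = 82.0462000
  S ⇒ negate
  λ: split at 3 digits → 027° and 40.6755′; 27 + 40.6755/60 = 27.6779250
  E ⇒ keep positive
Point 4:
  Latitude: split at 2 digits → 86° and 56.60927′; 86 + 56.60927/60 = 86.9434878
  N → positive
  Lon: degrees = first 3 digits = 111, minutes = 49.99751; 111 + 49.99751/60 = 111.8332918
  W ⇒ negate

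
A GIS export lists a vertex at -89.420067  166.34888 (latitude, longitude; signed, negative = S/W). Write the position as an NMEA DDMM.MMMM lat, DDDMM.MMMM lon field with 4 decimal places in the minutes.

Latitude is negative → S; |value| = 89.420067
Latitude: fractional part 0.420067 → 25.204020 minutes
Longitude: 166° + 0.348880 × 60 = 166° 20.932800′

8925.2040,S / 16620.9328,E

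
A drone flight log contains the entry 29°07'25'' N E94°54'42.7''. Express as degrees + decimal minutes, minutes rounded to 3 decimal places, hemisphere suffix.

Latitude: 7 + 25/60 = 7.41667′
Longitude: 54 + 42.7/60 = 54.71167′

29° 7.417′ N, 94° 54.712′ E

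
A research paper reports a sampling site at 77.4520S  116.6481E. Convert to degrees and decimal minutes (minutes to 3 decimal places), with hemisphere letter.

77° 27.120′ S, 116° 38.886′ E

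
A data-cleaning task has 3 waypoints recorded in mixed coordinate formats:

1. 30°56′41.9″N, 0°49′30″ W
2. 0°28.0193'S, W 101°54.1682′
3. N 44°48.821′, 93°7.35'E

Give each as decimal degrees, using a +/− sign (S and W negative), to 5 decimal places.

Point 1:
  φ: 56′ + 41.9″ = 56.69833′; 30 + 56.69833/60 = 30.944972
  N → positive
  Lon: 49′ + 30″ = 49.50000′; 0 + 49.50000/60 = 0.825000
  hemisphere W, so the sign is −
Point 2:
  Lat: 28.0193′ = 0.466988°; total 0.466988
  S → negative
  Lon: 101 + 54.1682/60 = 101.902803
  hemisphere W, so the sign is −
Point 3:
  Latitude: 44 + 48.821/60 = 44.813683
  N → positive
  Lon: 93 + 7.35/60 = 93.122500
  E ⇒ keep positive

1. 30.94497, -0.82500
2. -0.46699, -101.90280
3. 44.81368, 93.12250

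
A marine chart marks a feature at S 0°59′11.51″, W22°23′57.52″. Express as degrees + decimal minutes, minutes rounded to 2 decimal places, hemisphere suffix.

0° 59.19′ S, 22° 23.96′ W

φ: seconds/60 = 0.19183; minutes = 59 + 0.19183 = 59.1918
λ: 23 + 57.52/60 = 23.9587′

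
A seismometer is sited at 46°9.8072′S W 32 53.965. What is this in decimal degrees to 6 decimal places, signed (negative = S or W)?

φ: 46 + 9.8072/60 = 46.1634533
hemisphere S, so the sign is −
λ: 32 + 53.965/60 = 32.8994167
W ⇒ negate

-46.163453, -32.899417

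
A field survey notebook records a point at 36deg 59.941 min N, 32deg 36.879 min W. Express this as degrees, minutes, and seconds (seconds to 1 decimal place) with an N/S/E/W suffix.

Lat: 59.94100′ → 59′ and 0.94100 × 60 = 56.460″
Lon: 36.87900′ → 36′ and 0.87900 × 60 = 52.740″

36°59′56.5″ N, 32°36′52.7″ W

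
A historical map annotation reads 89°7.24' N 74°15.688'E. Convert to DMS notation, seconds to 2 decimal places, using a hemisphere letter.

φ: 7.24000′ → 7′ and 0.24000 × 60 = 14.4000″
λ: fractional minutes 0.68800 × 60 = 41.2800″

89°07′14.40″ N, 74°15′41.28″ E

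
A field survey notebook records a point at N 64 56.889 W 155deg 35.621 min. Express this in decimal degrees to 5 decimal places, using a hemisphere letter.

φ: 56.889′ = 0.948150°; total 64.948150
Longitude: 155 + 35.621/60 = 155.593683

64.94815° N, 155.59368° W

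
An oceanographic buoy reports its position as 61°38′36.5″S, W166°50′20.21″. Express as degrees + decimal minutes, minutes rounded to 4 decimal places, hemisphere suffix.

61° 38.6083′ S, 166° 50.3368′ W

Latitude: 38 + 36.5/60 = 38.608333′
λ: 50 + 20.21/60 = 50.336833′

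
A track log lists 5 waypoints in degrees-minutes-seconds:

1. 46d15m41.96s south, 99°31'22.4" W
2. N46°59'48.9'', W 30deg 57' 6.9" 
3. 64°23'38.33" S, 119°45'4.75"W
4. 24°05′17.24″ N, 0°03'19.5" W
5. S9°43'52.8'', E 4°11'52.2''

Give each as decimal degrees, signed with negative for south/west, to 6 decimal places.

Point 1:
  φ: 46° + 15/60 + 41.96/3600 = 46 + 0.250000 + 0.011656 = 46.2616556
  hemisphere S, so the sign is −
  Longitude: 31′ + 22.4″ = 31.37333′; 99 + 31.37333/60 = 99.5228889
  hemisphere W, so the sign is −
Point 2:
  φ: 46° + 59/60 + 48.9/3600 = 46 + 0.983333 + 0.013583 = 46.9969167
  N → positive
  λ: 30° + 57/60 + 6.9/3600 = 30 + 0.950000 + 0.001917 = 30.9519167
  W ⇒ negate
Point 3:
  Lat: 64° + 23/60 + 38.33/3600 = 64 + 0.383333 + 0.010647 = 64.3939806
  hemisphere S, so the sign is −
  Lon: 45′ + 4.75″ = 45.07917′; 119 + 45.07917/60 = 119.7513194
  hemisphere W, so the sign is −
Point 4:
  Latitude: 24 + 5/60 + 17.24/3600 = 24.0881222
  N ⇒ keep positive
  λ: 3′ + 19.5″ = 3.32500′; 0 + 3.32500/60 = 0.0554167
  hemisphere W, so the sign is −
Point 5:
  φ: 9° + 43/60 + 52.8/3600 = 9 + 0.716667 + 0.014667 = 9.7313333
  S ⇒ negate
  λ: 11′ + 52.2″ = 11.87000′; 4 + 11.87000/60 = 4.1978333
  E ⇒ keep positive

1. -46.261656, -99.522889
2. 46.996917, -30.951917
3. -64.393981, -119.751319
4. 24.088122, -0.055417
5. -9.731333, 4.197833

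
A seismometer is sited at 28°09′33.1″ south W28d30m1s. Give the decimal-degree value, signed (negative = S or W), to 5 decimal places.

φ: 28 + 9/60 + 33.1/3600 = 28.159194
S → negative
λ: 28° + 30/60 + 1/3600 = 28 + 0.500000 + 0.000278 = 28.500278
W ⇒ negate

-28.15919, -28.50028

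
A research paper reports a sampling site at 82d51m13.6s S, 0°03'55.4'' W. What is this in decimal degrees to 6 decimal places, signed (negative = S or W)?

Latitude: 82° + 51/60 + 13.6/3600 = 82 + 0.850000 + 0.003778 = 82.8537778
S ⇒ negate
Lon: 0 + 3/60 + 55.4/3600 = 0.0653889
W → negative

-82.853778, -0.065389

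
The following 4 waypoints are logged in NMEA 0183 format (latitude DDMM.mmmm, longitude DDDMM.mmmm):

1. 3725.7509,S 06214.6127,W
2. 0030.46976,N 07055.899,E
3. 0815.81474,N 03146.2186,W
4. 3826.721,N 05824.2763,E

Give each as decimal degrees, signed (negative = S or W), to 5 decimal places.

1. -37.42918, -62.24355
2. 0.50783, 70.93165
3. 8.26358, -31.77031
4. 38.44535, 58.40461

Point 1:
  Latitude: degrees = first 2 digits = 37, minutes = 25.7509; 37 + 25.7509/60 = 37.429182
  S ⇒ negate
  Lon: degrees = first 3 digits = 62, minutes = 14.6127; 62 + 14.6127/60 = 62.243545
  hemisphere W, so the sign is −
Point 2:
  Lat: split at 2 digits → 00° and 30.46976′; 0 + 30.46976/60 = 0.507829
  N ⇒ keep positive
  Lon: degrees = first 3 digits = 70, minutes = 55.899; 70 + 55.899/60 = 70.931650
  E → positive
Point 3:
  Latitude: degrees = first 2 digits = 8, minutes = 15.81474; 8 + 15.81474/60 = 8.263579
  N → positive
  Lon: degrees = first 3 digits = 31, minutes = 46.2186; 31 + 46.2186/60 = 31.770310
  hemisphere W, so the sign is −
Point 4:
  φ: split at 2 digits → 38° and 26.721′; 38 + 26.721/60 = 38.445350
  N ⇒ keep positive
  λ: degrees = first 3 digits = 58, minutes = 24.2763; 58 + 24.2763/60 = 58.404605
  E → positive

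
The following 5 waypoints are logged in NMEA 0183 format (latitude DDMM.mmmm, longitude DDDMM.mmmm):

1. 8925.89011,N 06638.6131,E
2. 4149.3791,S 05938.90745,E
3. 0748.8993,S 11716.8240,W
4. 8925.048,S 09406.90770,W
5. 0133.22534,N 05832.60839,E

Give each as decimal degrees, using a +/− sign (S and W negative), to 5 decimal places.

Point 1:
  Latitude: split at 2 digits → 89° and 25.89011′; 89 + 25.89011/60 = 89.431502
  N ⇒ keep positive
  λ: degrees = first 3 digits = 66, minutes = 38.6131; 66 + 38.6131/60 = 66.643552
  E ⇒ keep positive
Point 2:
  φ: split at 2 digits → 41° and 49.3791′; 41 + 49.3791/60 = 41.822985
  hemisphere S, so the sign is −
  λ: split at 3 digits → 059° and 38.90745′; 59 + 38.90745/60 = 59.648458
  E → positive
Point 3:
  Lat: split at 2 digits → 07° and 48.8993′; 7 + 48.8993/60 = 7.814988
  S → negative
  Lon: degrees = first 3 digits = 117, minutes = 16.824; 117 + 16.824/60 = 117.280400
  W → negative
Point 4:
  φ: split at 2 digits → 89° and 25.048′; 89 + 25.048/60 = 89.417467
  hemisphere S, so the sign is −
  Longitude: degrees = first 3 digits = 94, minutes = 6.9077; 94 + 6.9077/60 = 94.115128
  hemisphere W, so the sign is −
Point 5:
  Lat: degrees = first 2 digits = 1, minutes = 33.22534; 1 + 33.22534/60 = 1.553756
  N → positive
  Longitude: degrees = first 3 digits = 58, minutes = 32.60839; 58 + 32.60839/60 = 58.543473
  E → positive

1. 89.43150, 66.64355
2. -41.82299, 59.64846
3. -7.81499, -117.28040
4. -89.41747, -94.11513
5. 1.55376, 58.54347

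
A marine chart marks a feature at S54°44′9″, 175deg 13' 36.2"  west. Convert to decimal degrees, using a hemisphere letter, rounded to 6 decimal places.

φ: 54 + 44/60 + 9/3600 = 54.7358333
Lon: 175° + 13/60 + 36.2/3600 = 175 + 0.216667 + 0.010056 = 175.2267222

54.735833° S, 175.226722° W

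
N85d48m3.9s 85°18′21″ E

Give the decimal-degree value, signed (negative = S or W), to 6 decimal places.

Latitude: 85° + 48/60 + 3.9/3600 = 85 + 0.800000 + 0.001083 = 85.8010833
N ⇒ keep positive
λ: 85° + 18/60 + 21/3600 = 85 + 0.300000 + 0.005833 = 85.3058333
E ⇒ keep positive

85.801083, 85.305833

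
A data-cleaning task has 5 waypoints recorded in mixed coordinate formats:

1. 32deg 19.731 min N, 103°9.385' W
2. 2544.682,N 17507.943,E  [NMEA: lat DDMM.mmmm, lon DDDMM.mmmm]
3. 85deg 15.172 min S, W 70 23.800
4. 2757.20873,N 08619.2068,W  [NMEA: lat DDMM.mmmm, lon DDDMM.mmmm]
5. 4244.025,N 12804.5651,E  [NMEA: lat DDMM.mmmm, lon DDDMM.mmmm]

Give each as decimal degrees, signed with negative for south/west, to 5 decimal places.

1. 32.32885, -103.15642
2. 25.74470, 175.13238
3. -85.25287, -70.39667
4. 27.95348, -86.32011
5. 42.73375, 128.07609

Point 1:
  φ: 19.731′ = 0.328850°; total 32.328850
  N → positive
  Longitude: 103 + 9.385/60 = 103.156417
  W ⇒ negate
Point 2:
  Lat: split at 2 digits → 25° and 44.682′; 25 + 44.682/60 = 25.744700
  N ⇒ keep positive
  Lon: split at 3 digits → 175° and 7.943′; 175 + 7.943/60 = 175.132383
  E ⇒ keep positive
Point 3:
  Lat: 15.172′ = 0.252867°; total 85.252867
  hemisphere S, so the sign is −
  Lon: 70 + 23.8/60 = 70.396667
  hemisphere W, so the sign is −
Point 4:
  Lat: split at 2 digits → 27° and 57.20873′; 27 + 57.20873/60 = 27.953479
  N ⇒ keep positive
  Longitude: degrees = first 3 digits = 86, minutes = 19.2068; 86 + 19.2068/60 = 86.320113
  hemisphere W, so the sign is −
Point 5:
  φ: degrees = first 2 digits = 42, minutes = 44.025; 42 + 44.025/60 = 42.733750
  N ⇒ keep positive
  Longitude: degrees = first 3 digits = 128, minutes = 4.5651; 128 + 4.5651/60 = 128.076085
  E ⇒ keep positive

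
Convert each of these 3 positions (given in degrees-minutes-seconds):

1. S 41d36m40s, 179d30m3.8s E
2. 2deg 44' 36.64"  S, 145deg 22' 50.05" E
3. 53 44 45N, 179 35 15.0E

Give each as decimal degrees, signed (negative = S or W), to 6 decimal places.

1. -41.611111, 179.501056
2. -2.743511, 145.380569
3. 53.745833, 179.587500

Point 1:
  Latitude: 36′ + 40″ = 36.66667′; 41 + 36.66667/60 = 41.6111111
  hemisphere S, so the sign is −
  λ: 179 + 30/60 + 3.8/3600 = 179.5010556
  E ⇒ keep positive
Point 2:
  φ: 44′ + 36.64″ = 44.61067′; 2 + 44.61067/60 = 2.7435111
  hemisphere S, so the sign is −
  λ: 22′ + 50.05″ = 22.83417′; 145 + 22.83417/60 = 145.3805694
  E → positive
Point 3:
  Lat: 44′ + 45″ = 44.75000′; 53 + 44.75000/60 = 53.7458333
  N ⇒ keep positive
  λ: 179° + 35/60 + 15/3600 = 179 + 0.583333 + 0.004167 = 179.5875000
  E → positive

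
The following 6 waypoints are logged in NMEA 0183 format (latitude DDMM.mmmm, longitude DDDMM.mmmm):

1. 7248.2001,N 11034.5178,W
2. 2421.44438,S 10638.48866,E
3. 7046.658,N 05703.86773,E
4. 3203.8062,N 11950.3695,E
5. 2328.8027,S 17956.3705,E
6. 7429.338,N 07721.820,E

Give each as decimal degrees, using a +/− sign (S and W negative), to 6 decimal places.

1. 72.803335, -110.575297
2. -24.357406, 106.641478
3. 70.777633, 57.064462
4. 32.063437, 119.839492
5. -23.480045, 179.939508
6. 74.488967, 77.363667

Point 1:
  Lat: split at 2 digits → 72° and 48.2001′; 72 + 48.2001/60 = 72.8033350
  N ⇒ keep positive
  λ: degrees = first 3 digits = 110, minutes = 34.5178; 110 + 34.5178/60 = 110.5752967
  W ⇒ negate
Point 2:
  Latitude: degrees = first 2 digits = 24, minutes = 21.44438; 24 + 21.44438/60 = 24.3574063
  S → negative
  Lon: split at 3 digits → 106° and 38.48866′; 106 + 38.48866/60 = 106.6414777
  E ⇒ keep positive
Point 3:
  φ: degrees = first 2 digits = 70, minutes = 46.658; 70 + 46.658/60 = 70.7776333
  N ⇒ keep positive
  λ: split at 3 digits → 057° and 3.86773′; 57 + 3.86773/60 = 57.0644622
  E ⇒ keep positive
Point 4:
  φ: split at 2 digits → 32° and 3.8062′; 32 + 3.8062/60 = 32.0634367
  N → positive
  λ: split at 3 digits → 119° and 50.3695′; 119 + 50.3695/60 = 119.8394917
  E → positive
Point 5:
  Latitude: degrees = first 2 digits = 23, minutes = 28.8027; 23 + 28.8027/60 = 23.4800450
  S → negative
  Lon: degrees = first 3 digits = 179, minutes = 56.3705; 179 + 56.3705/60 = 179.9395083
  E ⇒ keep positive
Point 6:
  Latitude: split at 2 digits → 74° and 29.338′; 74 + 29.338/60 = 74.4889667
  N ⇒ keep positive
  Lon: degrees = first 3 digits = 77, minutes = 21.82; 77 + 21.82/60 = 77.3636667
  E ⇒ keep positive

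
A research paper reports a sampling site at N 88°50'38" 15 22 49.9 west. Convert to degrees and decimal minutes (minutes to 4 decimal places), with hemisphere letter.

Lat: seconds/60 = 0.63333; minutes = 50 + 0.63333 = 50.633333
λ: 22 + 49.9/60 = 22.831667′

88° 50.6333′ N, 15° 22.8317′ W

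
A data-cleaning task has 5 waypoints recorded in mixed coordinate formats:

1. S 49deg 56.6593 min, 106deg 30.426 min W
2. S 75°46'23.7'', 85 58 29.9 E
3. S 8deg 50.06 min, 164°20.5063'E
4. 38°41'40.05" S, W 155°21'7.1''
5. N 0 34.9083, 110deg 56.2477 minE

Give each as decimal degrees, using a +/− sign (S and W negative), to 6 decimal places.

1. -49.944322, -106.507100
2. -75.773250, 85.974972
3. -8.834333, 164.341772
4. -38.694458, -155.351972
5. 0.581805, 110.937462

Point 1:
  φ: 49 + 56.6593/60 = 49.9443217
  hemisphere S, so the sign is −
  Longitude: 30.426′ = 0.507100°; total 106.5071000
  W → negative
Point 2:
  Latitude: 75 + 46/60 + 23.7/3600 = 75.7732500
  S ⇒ negate
  λ: 85° + 58/60 + 29.9/3600 = 85 + 0.966667 + 0.008306 = 85.9749722
  E ⇒ keep positive
Point 3:
  φ: 8 + 50.06/60 = 8.8343333
  S ⇒ negate
  λ: 20.5063′ = 0.341772°; total 164.3417717
  E ⇒ keep positive
Point 4:
  φ: 41′ + 40.05″ = 41.66750′; 38 + 41.66750/60 = 38.6944583
  S → negative
  Lon: 155° + 21/60 + 7.1/3600 = 155 + 0.350000 + 0.001972 = 155.3519722
  W ⇒ negate
Point 5:
  Lat: 0 + 34.9083/60 = 0.5818050
  N ⇒ keep positive
  Lon: 56.2477′ = 0.937462°; total 110.9374617
  E → positive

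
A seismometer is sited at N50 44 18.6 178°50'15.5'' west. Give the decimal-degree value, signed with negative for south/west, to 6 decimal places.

50.738500, -178.837639

φ: 50 + 44/60 + 18.6/3600 = 50.7385000
N → positive
Lon: 178° + 50/60 + 15.5/3600 = 178 + 0.833333 + 0.004306 = 178.8376389
W → negative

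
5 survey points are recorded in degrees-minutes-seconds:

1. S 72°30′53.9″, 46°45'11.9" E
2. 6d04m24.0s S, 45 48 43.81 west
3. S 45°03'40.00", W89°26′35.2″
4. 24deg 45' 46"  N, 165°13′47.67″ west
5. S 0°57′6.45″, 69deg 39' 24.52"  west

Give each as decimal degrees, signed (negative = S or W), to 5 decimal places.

Point 1:
  φ: 72 + 30/60 + 53.9/3600 = 72.514972
  hemisphere S, so the sign is −
  λ: 46 + 45/60 + 11.9/3600 = 46.753306
  E ⇒ keep positive
Point 2:
  Lat: 4′ + 24″ = 4.40000′; 6 + 4.40000/60 = 6.073333
  S → negative
  Longitude: 45° + 48/60 + 43.81/3600 = 45 + 0.800000 + 0.012169 = 45.812169
  W ⇒ negate
Point 3:
  Latitude: 45 + 3/60 + 40/3600 = 45.061111
  S ⇒ negate
  λ: 89 + 26/60 + 35.2/3600 = 89.443111
  W ⇒ negate
Point 4:
  Latitude: 24° + 45/60 + 46/3600 = 24 + 0.750000 + 0.012778 = 24.762778
  N → positive
  λ: 165° + 13/60 + 47.67/3600 = 165 + 0.216667 + 0.013242 = 165.229908
  W ⇒ negate
Point 5:
  Lat: 57′ + 6.45″ = 57.10750′; 0 + 57.10750/60 = 0.951792
  S ⇒ negate
  λ: 69° + 39/60 + 24.52/3600 = 69 + 0.650000 + 0.006811 = 69.656811
  W ⇒ negate

1. -72.51497, 46.75331
2. -6.07333, -45.81217
3. -45.06111, -89.44311
4. 24.76278, -165.22991
5. -0.95179, -69.65681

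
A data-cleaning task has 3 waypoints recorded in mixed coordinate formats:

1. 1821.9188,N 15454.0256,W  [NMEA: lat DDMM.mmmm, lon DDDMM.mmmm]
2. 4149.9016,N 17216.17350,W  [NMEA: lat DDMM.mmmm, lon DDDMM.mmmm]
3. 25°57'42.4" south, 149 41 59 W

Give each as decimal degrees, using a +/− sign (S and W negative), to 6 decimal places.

Point 1:
  Lat: split at 2 digits → 18° and 21.9188′; 18 + 21.9188/60 = 18.3653133
  N → positive
  Longitude: split at 3 digits → 154° and 54.0256′; 154 + 54.0256/60 = 154.9004267
  hemisphere W, so the sign is −
Point 2:
  φ: split at 2 digits → 41° and 49.9016′; 41 + 49.9016/60 = 41.8316933
  N → positive
  Longitude: split at 3 digits → 172° and 16.1735′; 172 + 16.1735/60 = 172.2695583
  W ⇒ negate
Point 3:
  Lat: 25° + 57/60 + 42.4/3600 = 25 + 0.950000 + 0.011778 = 25.9617778
  S ⇒ negate
  Lon: 149 + 41/60 + 59/3600 = 149.6997222
  W ⇒ negate

1. 18.365313, -154.900427
2. 41.831693, -172.269558
3. -25.961778, -149.699722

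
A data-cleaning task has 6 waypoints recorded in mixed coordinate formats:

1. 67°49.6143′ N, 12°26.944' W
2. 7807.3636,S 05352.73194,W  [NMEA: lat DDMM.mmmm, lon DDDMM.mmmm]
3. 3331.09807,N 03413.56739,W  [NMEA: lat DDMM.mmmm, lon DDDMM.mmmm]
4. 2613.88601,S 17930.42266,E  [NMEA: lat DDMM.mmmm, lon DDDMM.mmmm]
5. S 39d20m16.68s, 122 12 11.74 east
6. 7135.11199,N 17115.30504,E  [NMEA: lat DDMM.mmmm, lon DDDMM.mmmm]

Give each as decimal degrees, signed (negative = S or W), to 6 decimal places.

1. 67.826905, -12.449067
2. -78.122727, -53.878866
3. 33.518301, -34.226123
4. -26.231434, 179.507044
5. -39.337967, 122.203261
6. 71.585200, 171.255084

Point 1:
  Lat: 67 + 49.6143/60 = 67.8269050
  N → positive
  Lon: 12 + 26.944/60 = 12.4490667
  W ⇒ negate
Point 2:
  Lat: degrees = first 2 digits = 78, minutes = 7.3636; 78 + 7.3636/60 = 78.1227267
  hemisphere S, so the sign is −
  Longitude: split at 3 digits → 053° and 52.73194′; 53 + 52.73194/60 = 53.8788657
  W ⇒ negate
Point 3:
  Lat: split at 2 digits → 33° and 31.09807′; 33 + 31.09807/60 = 33.5183012
  N → positive
  Lon: degrees = first 3 digits = 34, minutes = 13.56739; 34 + 13.56739/60 = 34.2261232
  W → negative
Point 4:
  Lat: degrees = first 2 digits = 26, minutes = 13.88601; 26 + 13.88601/60 = 26.2314335
  hemisphere S, so the sign is −
  λ: degrees = first 3 digits = 179, minutes = 30.42266; 179 + 30.42266/60 = 179.5070443
  E ⇒ keep positive
Point 5:
  φ: 39 + 20/60 + 16.68/3600 = 39.3379667
  S → negative
  λ: 122° + 12/60 + 11.74/3600 = 122 + 0.200000 + 0.003261 = 122.2032611
  E → positive
Point 6:
  φ: split at 2 digits → 71° and 35.11199′; 71 + 35.11199/60 = 71.5851998
  N → positive
  Lon: split at 3 digits → 171° and 15.30504′; 171 + 15.30504/60 = 171.2550840
  E → positive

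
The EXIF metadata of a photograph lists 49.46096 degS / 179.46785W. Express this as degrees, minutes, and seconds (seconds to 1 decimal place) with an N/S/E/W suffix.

49°27′39.5″ S, 179°28′4.3″ W

φ: 0.460960° → 27.65760′; 0.65760 × 60 = 39.456″
Longitude: whole degrees 179; 28.07100′ → 28′ and 4.260″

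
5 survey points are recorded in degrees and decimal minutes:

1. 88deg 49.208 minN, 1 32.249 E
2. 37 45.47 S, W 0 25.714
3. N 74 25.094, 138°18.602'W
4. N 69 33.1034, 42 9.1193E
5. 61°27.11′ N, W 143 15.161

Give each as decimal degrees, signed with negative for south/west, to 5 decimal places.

Point 1:
  Lat: 88 + 49.208/60 = 88.820133
  N ⇒ keep positive
  Lon: 1 + 32.249/60 = 1.537483
  E → positive
Point 2:
  φ: 37 + 45.47/60 = 37.757833
  S ⇒ negate
  λ: 0 + 25.714/60 = 0.428567
  W ⇒ negate
Point 3:
  Latitude: 25.094′ = 0.418233°; total 74.418233
  N ⇒ keep positive
  Longitude: 18.602′ = 0.310033°; total 138.310033
  W → negative
Point 4:
  Latitude: 69 + 33.1034/60 = 69.551723
  N ⇒ keep positive
  Lon: 9.1193′ = 0.151988°; total 42.151988
  E ⇒ keep positive
Point 5:
  Lat: 27.11′ = 0.451833°; total 61.451833
  N ⇒ keep positive
  Lon: 15.161′ = 0.252683°; total 143.252683
  W → negative

1. 88.82013, 1.53748
2. -37.75783, -0.42857
3. 74.41823, -138.31003
4. 69.55172, 42.15199
5. 61.45183, -143.25268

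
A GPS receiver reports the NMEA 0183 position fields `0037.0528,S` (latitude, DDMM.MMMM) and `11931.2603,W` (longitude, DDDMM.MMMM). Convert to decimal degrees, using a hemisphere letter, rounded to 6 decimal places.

0.617547° S, 119.521005° W

φ: split at 2 digits → 00° and 37.0528′; 0 + 37.0528/60 = 0.6175467
Lon: split at 3 digits → 119° and 31.2603′; 119 + 31.2603/60 = 119.5210050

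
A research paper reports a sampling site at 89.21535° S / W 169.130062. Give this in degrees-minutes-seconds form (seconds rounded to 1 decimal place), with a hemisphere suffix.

89°12′55.3″ S, 169°07′48.2″ W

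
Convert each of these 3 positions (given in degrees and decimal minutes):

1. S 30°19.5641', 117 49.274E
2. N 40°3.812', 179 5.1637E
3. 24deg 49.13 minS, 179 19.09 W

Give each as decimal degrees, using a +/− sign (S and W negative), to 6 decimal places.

Point 1:
  φ: 30 + 19.5641/60 = 30.3260683
  hemisphere S, so the sign is −
  Lon: 49.274′ = 0.821233°; total 117.8212333
  E ⇒ keep positive
Point 2:
  Lat: 40 + 3.812/60 = 40.0635333
  N → positive
  Lon: 5.1637′ = 0.086062°; total 179.0860617
  E ⇒ keep positive
Point 3:
  φ: 24 + 49.13/60 = 24.8188333
  S → negative
  Lon: 19.09′ = 0.318167°; total 179.3181667
  W ⇒ negate

1. -30.326068, 117.821233
2. 40.063533, 179.086062
3. -24.818833, -179.318167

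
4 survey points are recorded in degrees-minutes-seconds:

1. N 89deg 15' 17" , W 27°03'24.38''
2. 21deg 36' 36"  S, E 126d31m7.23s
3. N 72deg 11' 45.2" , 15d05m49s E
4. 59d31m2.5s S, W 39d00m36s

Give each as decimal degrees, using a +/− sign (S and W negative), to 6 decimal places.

1. 89.254722, -27.056772
2. -21.610000, 126.518675
3. 72.195889, 15.096944
4. -59.517361, -39.010000

Point 1:
  Latitude: 89° + 15/60 + 17/3600 = 89 + 0.250000 + 0.004722 = 89.2547222
  N → positive
  Longitude: 27° + 3/60 + 24.38/3600 = 27 + 0.050000 + 0.006772 = 27.0567722
  W ⇒ negate
Point 2:
  Latitude: 21 + 36/60 + 36/3600 = 21.6100000
  S ⇒ negate
  Lon: 126 + 31/60 + 7.23/3600 = 126.5186750
  E ⇒ keep positive
Point 3:
  Latitude: 72° + 11/60 + 45.2/3600 = 72 + 0.183333 + 0.012556 = 72.1958889
  N → positive
  λ: 15 + 5/60 + 49/3600 = 15.0969444
  E ⇒ keep positive
Point 4:
  Latitude: 59 + 31/60 + 2.5/3600 = 59.5173611
  S ⇒ negate
  Longitude: 0′ + 36″ = 0.60000′; 39 + 0.60000/60 = 39.0100000
  hemisphere W, so the sign is −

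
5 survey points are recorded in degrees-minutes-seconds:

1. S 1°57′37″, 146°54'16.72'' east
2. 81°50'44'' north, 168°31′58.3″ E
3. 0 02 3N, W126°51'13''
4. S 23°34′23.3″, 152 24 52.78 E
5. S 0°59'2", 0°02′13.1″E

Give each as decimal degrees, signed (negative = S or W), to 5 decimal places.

1. -1.96028, 146.90464
2. 81.84556, 168.53286
3. 0.03417, -126.85361
4. -23.57314, 152.41466
5. -0.98389, 0.03697

Point 1:
  Lat: 1° + 57/60 + 37/3600 = 1 + 0.950000 + 0.010278 = 1.960278
  S → negative
  Lon: 54′ + 16.72″ = 54.27867′; 146 + 54.27867/60 = 146.904644
  E ⇒ keep positive
Point 2:
  φ: 81° + 50/60 + 44/3600 = 81 + 0.833333 + 0.012222 = 81.845556
  N ⇒ keep positive
  λ: 31′ + 58.3″ = 31.97167′; 168 + 31.97167/60 = 168.532861
  E ⇒ keep positive
Point 3:
  Latitude: 2′ + 3″ = 2.05000′; 0 + 2.05000/60 = 0.034167
  N ⇒ keep positive
  Lon: 126 + 51/60 + 13/3600 = 126.853611
  W ⇒ negate
Point 4:
  Latitude: 23° + 34/60 + 23.3/3600 = 23 + 0.566667 + 0.006472 = 23.573139
  S ⇒ negate
  Longitude: 152° + 24/60 + 52.78/3600 = 152 + 0.400000 + 0.014661 = 152.414661
  E ⇒ keep positive
Point 5:
  Lat: 59′ + 2″ = 59.03333′; 0 + 59.03333/60 = 0.983889
  S → negative
  λ: 2′ + 13.1″ = 2.21833′; 0 + 2.21833/60 = 0.036972
  E → positive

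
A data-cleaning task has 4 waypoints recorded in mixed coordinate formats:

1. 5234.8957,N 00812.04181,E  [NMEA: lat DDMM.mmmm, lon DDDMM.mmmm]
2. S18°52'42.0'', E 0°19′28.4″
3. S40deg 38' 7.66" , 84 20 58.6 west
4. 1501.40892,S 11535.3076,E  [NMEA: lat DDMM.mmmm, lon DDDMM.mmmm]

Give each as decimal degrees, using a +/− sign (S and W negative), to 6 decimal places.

1. 52.581595, 8.200697
2. -18.878333, 0.324556
3. -40.635461, -84.349611
4. -15.023482, 115.588460

Point 1:
  Latitude: degrees = first 2 digits = 52, minutes = 34.8957; 52 + 34.8957/60 = 52.5815950
  N → positive
  Lon: split at 3 digits → 008° and 12.04181′; 8 + 12.04181/60 = 8.2006968
  E → positive
Point 2:
  φ: 18 + 52/60 + 42/3600 = 18.8783333
  S ⇒ negate
  Lon: 19′ + 28.4″ = 19.47333′; 0 + 19.47333/60 = 0.3245556
  E ⇒ keep positive
Point 3:
  Lat: 38′ + 7.66″ = 38.12767′; 40 + 38.12767/60 = 40.6354611
  S ⇒ negate
  Longitude: 84° + 20/60 + 58.6/3600 = 84 + 0.333333 + 0.016278 = 84.3496111
  W → negative
Point 4:
  φ: degrees = first 2 digits = 15, minutes = 1.40892; 15 + 1.40892/60 = 15.0234820
  hemisphere S, so the sign is −
  Longitude: degrees = first 3 digits = 115, minutes = 35.3076; 115 + 35.3076/60 = 115.5884600
  E → positive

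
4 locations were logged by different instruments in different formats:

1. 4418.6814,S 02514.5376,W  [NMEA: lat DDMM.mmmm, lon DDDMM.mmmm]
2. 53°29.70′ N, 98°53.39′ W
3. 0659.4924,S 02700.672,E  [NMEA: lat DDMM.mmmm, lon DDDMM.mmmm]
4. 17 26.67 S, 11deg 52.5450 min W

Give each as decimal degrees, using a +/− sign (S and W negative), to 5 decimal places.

Point 1:
  Latitude: split at 2 digits → 44° and 18.6814′; 44 + 18.6814/60 = 44.311357
  hemisphere S, so the sign is −
  λ: degrees = first 3 digits = 25, minutes = 14.5376; 25 + 14.5376/60 = 25.242293
  W ⇒ negate
Point 2:
  Lat: 29.7′ = 0.495000°; total 53.495000
  N ⇒ keep positive
  Lon: 98 + 53.39/60 = 98.889833
  W → negative
Point 3:
  Latitude: degrees = first 2 digits = 6, minutes = 59.4924; 6 + 59.4924/60 = 6.991540
  S → negative
  λ: degrees = first 3 digits = 27, minutes = 0.672; 27 + 0.672/60 = 27.011200
  E → positive
Point 4:
  Latitude: 26.67′ = 0.444500°; total 17.444500
  hemisphere S, so the sign is −
  Lon: 52.545′ = 0.875750°; total 11.875750
  hemisphere W, so the sign is −

1. -44.31136, -25.24229
2. 53.49500, -98.88983
3. -6.99154, 27.01120
4. -17.44450, -11.87575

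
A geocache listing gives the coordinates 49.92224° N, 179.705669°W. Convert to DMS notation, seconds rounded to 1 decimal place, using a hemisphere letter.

Latitude: 0.922240° → 55.33440′; 0.33440 × 60 = 20.064″
Longitude: 0.705669 × 60 = 42.34014′ → 42′, remainder × 60 = 20.408″

49°55′20.1″ N, 179°42′20.4″ W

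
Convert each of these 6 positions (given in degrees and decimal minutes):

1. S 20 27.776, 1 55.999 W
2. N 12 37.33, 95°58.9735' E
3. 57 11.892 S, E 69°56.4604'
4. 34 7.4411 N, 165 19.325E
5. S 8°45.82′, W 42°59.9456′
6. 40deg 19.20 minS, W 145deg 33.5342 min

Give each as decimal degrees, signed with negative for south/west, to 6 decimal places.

1. -20.462933, -1.933317
2. 12.622167, 95.982892
3. -57.198200, 69.941007
4. 34.124018, 165.322083
5. -8.763667, -42.999093
6. -40.320000, -145.558903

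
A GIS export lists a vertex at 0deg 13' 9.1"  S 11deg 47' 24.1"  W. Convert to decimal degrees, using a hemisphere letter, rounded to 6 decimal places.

φ: 13′ + 9.1″ = 13.15167′; 0 + 13.15167/60 = 0.2191944
Longitude: 11 + 47/60 + 24.1/3600 = 11.7900278

0.219194° S, 11.790028° W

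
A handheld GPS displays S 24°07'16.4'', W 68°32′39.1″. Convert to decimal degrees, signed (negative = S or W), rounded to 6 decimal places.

Latitude: 7′ + 16.4″ = 7.27333′; 24 + 7.27333/60 = 24.1212222
S → negative
λ: 68° + 32/60 + 39.1/3600 = 68 + 0.533333 + 0.010861 = 68.5441944
W ⇒ negate

-24.121222, -68.544194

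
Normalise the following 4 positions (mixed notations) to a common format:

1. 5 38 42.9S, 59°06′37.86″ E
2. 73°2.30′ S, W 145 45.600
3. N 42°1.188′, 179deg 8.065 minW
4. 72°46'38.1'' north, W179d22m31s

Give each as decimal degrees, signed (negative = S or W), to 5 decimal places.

1. -5.64525, 59.11052
2. -73.03833, -145.76000
3. 42.01980, -179.13442
4. 72.77725, -179.37528

Point 1:
  Lat: 38′ + 42.9″ = 38.71500′; 5 + 38.71500/60 = 5.645250
  hemisphere S, so the sign is −
  Longitude: 59 + 6/60 + 37.86/3600 = 59.110517
  E → positive
Point 2:
  Lat: 73 + 2.3/60 = 73.038333
  S → negative
  λ: 145 + 45.6/60 = 145.760000
  hemisphere W, so the sign is −
Point 3:
  φ: 42 + 1.188/60 = 42.019800
  N ⇒ keep positive
  λ: 8.065′ = 0.134417°; total 179.134417
  W → negative
Point 4:
  Lat: 72 + 46/60 + 38.1/3600 = 72.777250
  N → positive
  Longitude: 22′ + 31″ = 22.51667′; 179 + 22.51667/60 = 179.375278
  W → negative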